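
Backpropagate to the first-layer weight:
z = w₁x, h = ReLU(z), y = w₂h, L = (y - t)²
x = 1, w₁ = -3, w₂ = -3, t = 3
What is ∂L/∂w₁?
∂L/∂w₁ = 0

Forward pass:
z = w₁x = -3×1 = -3
h = ReLU(-3) = 0
y = w₂h = -3×0 = 0

Backward pass:
∂L/∂y = 2(y - t) = 2(0 - 3) = -6
∂y/∂h = w₂ = -3
∂h/∂z = 0 (ReLU derivative)
∂z/∂w₁ = x = 1

∂L/∂w₁ = -6 × -3 × 0 × 1 = 0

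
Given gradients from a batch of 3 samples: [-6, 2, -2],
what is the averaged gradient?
Average gradient = -2

Average = (1/3)(-6 + 2 + -2) = -6/3 = -2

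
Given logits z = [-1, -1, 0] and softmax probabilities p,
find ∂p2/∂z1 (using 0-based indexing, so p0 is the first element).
∂p2/∂z1 = -0.1221

p = softmax(z) = [0.2119, 0.2119, 0.5761]
p2 = 0.5761, p1 = 0.2119

∂p2/∂z1 = -p2 × p1 = -0.5761 × 0.2119 = -0.1221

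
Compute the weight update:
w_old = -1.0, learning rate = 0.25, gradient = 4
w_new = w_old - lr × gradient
w_new = -2

w_new = w - η·∂L/∂w = -1.0 - 0.25×(4) = -1.0 - (1) = -2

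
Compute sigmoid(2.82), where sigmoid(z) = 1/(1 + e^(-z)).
0.9437

sigmoid(2.82) = 1/(1 + e^(-2.82)) = 1/(1 + 0.05961) = 0.9437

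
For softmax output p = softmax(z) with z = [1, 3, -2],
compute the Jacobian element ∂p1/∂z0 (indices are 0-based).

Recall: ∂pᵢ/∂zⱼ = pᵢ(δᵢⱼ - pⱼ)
∂p1/∂z0 = -0.1038

p = softmax(z) = [0.1185, 0.8756, 0.0059]
p1 = 0.8756, p0 = 0.1185

∂p1/∂z0 = -p1 × p0 = -0.8756 × 0.1185 = -0.1038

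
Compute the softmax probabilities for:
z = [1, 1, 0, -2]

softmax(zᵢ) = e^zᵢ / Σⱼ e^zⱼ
p = [0.4136, 0.4136, 0.1522, 0.0206]

exp(z) = [2.718, 2.718, 1, 0.1353]
Sum = 6.572
p = [0.4136, 0.4136, 0.1522, 0.0206]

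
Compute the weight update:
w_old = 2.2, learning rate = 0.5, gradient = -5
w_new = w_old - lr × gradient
w_new = 4.7

w_new = w - η·∂L/∂w = 2.2 - 0.5×(-5) = 2.2 - (-2.5) = 4.7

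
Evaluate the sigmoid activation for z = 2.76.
0.9405

sigmoid(2.76) = 1/(1 + e^(-2.76)) = 1/(1 + 0.06329) = 0.9405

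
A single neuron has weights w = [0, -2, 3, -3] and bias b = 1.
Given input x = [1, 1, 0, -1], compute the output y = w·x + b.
y = 2

y = (0)(1) + (-2)(1) + (3)(0) + (-3)(-1) + 1 = 2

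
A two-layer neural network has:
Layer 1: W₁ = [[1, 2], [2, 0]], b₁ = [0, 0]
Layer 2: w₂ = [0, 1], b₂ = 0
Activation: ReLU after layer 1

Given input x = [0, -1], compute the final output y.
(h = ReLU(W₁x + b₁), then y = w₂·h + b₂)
y = 0

Layer 1 pre-activation: z₁ = [-2, 0]
After ReLU: h = [0, 0]
Layer 2 output: y = 0×0 + 1×0 + 0 = 0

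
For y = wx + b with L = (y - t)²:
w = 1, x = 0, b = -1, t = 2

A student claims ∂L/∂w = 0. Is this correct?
Correct

y = (1)(0) + -1 = -1
∂L/∂y = 2(y - t) = 2(-1 - 2) = -6
∂y/∂w = x = 0
∂L/∂w = -6 × 0 = 0

Claimed value: 0
Correct: The correct gradient is 0.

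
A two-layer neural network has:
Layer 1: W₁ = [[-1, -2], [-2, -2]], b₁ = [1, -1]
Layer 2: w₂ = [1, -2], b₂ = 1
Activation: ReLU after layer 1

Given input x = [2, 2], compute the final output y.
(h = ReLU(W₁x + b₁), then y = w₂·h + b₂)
y = 1

Layer 1 pre-activation: z₁ = [-5, -9]
After ReLU: h = [0, 0]
Layer 2 output: y = 1×0 + -2×0 + 1 = 1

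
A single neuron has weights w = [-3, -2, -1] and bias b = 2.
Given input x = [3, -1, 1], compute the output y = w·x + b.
y = -6

y = (-3)(3) + (-2)(-1) + (-1)(1) + 2 = -6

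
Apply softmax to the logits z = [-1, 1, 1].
p = [0.0634, 0.4683, 0.4683]

exp(z) = [0.3679, 2.718, 2.718]
Sum = 5.804
p = [0.0634, 0.4683, 0.4683]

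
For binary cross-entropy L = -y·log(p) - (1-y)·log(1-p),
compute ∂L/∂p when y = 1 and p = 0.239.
∂L/∂p = -4.184

∂L/∂p = -y/p + (1-y)/(1-p) = -1/0.239 + 0 = -4.184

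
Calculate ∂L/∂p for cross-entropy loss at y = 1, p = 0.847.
∂L/∂p = -1.181

∂L/∂p = -y/p + (1-y)/(1-p) = -1/0.847 + 0 = -1.181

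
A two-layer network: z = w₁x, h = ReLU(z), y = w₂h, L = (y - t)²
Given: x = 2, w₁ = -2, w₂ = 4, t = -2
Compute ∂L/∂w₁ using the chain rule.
∂L/∂w₁ = 0

Forward pass:
z = w₁x = -2×2 = -4
h = ReLU(-4) = 0
y = w₂h = 4×0 = 0

Backward pass:
∂L/∂y = 2(y - t) = 2(0 - -2) = 4
∂y/∂h = w₂ = 4
∂h/∂z = 0 (ReLU derivative)
∂z/∂w₁ = x = 2

∂L/∂w₁ = 4 × 4 × 0 × 2 = 0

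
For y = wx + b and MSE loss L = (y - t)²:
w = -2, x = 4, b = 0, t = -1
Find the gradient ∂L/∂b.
∂L/∂b = -14

y = wx + b = (-2)(4) + 0 = -8
∂L/∂y = 2(y - t) = 2(-8 - -1) = -14
∂y/∂b = 1
∂L/∂b = ∂L/∂y · ∂y/∂b = -14 × 1 = -14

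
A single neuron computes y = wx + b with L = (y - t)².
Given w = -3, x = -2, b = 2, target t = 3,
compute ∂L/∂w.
∂L/∂w = -20

y = wx + b = (-3)(-2) + 2 = 8
∂L/∂y = 2(y - t) = 2(8 - 3) = 10
∂y/∂w = x = -2
∂L/∂w = ∂L/∂y · ∂y/∂w = 10 × -2 = -20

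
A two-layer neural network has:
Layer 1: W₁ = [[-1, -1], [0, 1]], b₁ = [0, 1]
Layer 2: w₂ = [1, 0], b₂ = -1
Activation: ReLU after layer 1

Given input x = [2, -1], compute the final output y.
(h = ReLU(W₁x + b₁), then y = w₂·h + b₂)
y = -1

Layer 1 pre-activation: z₁ = [-1, 0]
After ReLU: h = [0, 0]
Layer 2 output: y = 1×0 + 0×0 + -1 = -1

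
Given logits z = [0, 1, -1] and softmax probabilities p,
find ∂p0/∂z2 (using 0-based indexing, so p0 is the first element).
∂p0/∂z2 = -0.02203

p = softmax(z) = [0.2447, 0.6652, 0.09003]
p0 = 0.2447, p2 = 0.09003

∂p0/∂z2 = -p0 × p2 = -0.2447 × 0.09003 = -0.02203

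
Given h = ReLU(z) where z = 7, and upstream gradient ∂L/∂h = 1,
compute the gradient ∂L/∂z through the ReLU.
∂L/∂z = 1

h = ReLU(7) = 7
Since z > 0: ∂h/∂z = 1
∂L/∂z = ∂L/∂h · ∂h/∂z = 1 × 1 = 1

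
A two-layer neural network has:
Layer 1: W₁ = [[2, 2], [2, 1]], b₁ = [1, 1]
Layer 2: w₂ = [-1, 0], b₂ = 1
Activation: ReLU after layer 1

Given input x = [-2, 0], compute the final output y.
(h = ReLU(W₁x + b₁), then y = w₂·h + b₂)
y = 1

Layer 1 pre-activation: z₁ = [-3, -3]
After ReLU: h = [0, 0]
Layer 2 output: y = -1×0 + 0×0 + 1 = 1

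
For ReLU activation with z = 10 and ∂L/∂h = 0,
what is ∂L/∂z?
∂L/∂z = 0

h = ReLU(10) = 10
Since z > 0: ∂h/∂z = 1
∂L/∂z = ∂L/∂h · ∂h/∂z = 0 × 1 = 0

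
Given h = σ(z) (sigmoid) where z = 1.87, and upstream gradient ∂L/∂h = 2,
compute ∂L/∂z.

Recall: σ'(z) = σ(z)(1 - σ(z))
∂L/∂z = 0.2314

σ(1.87) = 0.8665
σ'(1.87) = σ(1.87)(1 - σ(1.87)) = 0.8665 × 0.1335 = 0.1157
∂L/∂z = ∂L/∂h · σ'(z) = 2 × 0.1157 = 0.2314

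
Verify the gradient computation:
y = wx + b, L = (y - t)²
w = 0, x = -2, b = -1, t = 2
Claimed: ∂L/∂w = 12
Correct

y = (0)(-2) + -1 = -1
∂L/∂y = 2(y - t) = 2(-1 - 2) = -6
∂y/∂w = x = -2
∂L/∂w = -6 × -2 = 12

Claimed value: 12
Correct: The correct gradient is 12.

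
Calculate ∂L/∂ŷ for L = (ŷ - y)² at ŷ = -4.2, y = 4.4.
∂L/∂ŷ = -17.2

∂L/∂ŷ = 2(ŷ - y) = 2(-4.2 - 4.4) = 2(-8.6) = -17.2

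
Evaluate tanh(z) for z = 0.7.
0.6044

tanh(0.7) = (e^(0.7) - e^(-0.7))/(e^(0.7) + e^(-0.7)) = 0.6044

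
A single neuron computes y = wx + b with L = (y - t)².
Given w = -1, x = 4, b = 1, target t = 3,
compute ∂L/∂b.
∂L/∂b = -12

y = wx + b = (-1)(4) + 1 = -3
∂L/∂y = 2(y - t) = 2(-3 - 3) = -12
∂y/∂b = 1
∂L/∂b = ∂L/∂y · ∂y/∂b = -12 × 1 = -12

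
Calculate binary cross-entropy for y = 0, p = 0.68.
L = 1.139

L = -0·log(0.68) - 1·log(0.32) = -log(0.32) = 1.139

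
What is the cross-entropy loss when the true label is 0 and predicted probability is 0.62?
L = 0.9676

L = -0·log(0.62) - 1·log(0.38) = -log(0.38) = 0.9676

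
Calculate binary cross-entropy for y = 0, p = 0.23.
L = 0.2614

L = -0·log(0.23) - 1·log(0.77) = -log(0.77) = 0.2614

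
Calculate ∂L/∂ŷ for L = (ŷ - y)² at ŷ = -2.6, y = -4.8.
∂L/∂ŷ = 4.4

∂L/∂ŷ = 2(ŷ - y) = 2(-2.6 - -4.8) = 2(2.2) = 4.4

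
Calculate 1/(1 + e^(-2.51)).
0.9248

sigmoid(2.51) = 1/(1 + e^(-2.51)) = 1/(1 + 0.08127) = 0.9248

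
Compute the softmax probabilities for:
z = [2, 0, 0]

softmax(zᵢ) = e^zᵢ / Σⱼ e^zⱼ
p = [0.787, 0.1065, 0.1065]

exp(z) = [7.389, 1, 1]
Sum = 9.389
p = [0.787, 0.1065, 0.1065]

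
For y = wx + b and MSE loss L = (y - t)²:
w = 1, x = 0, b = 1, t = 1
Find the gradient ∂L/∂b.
∂L/∂b = 0

y = wx + b = (1)(0) + 1 = 1
∂L/∂y = 2(y - t) = 2(1 - 1) = 0
∂y/∂b = 1
∂L/∂b = ∂L/∂y · ∂y/∂b = 0 × 1 = 0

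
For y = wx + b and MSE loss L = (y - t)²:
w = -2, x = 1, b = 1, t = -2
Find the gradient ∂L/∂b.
∂L/∂b = 2

y = wx + b = (-2)(1) + 1 = -1
∂L/∂y = 2(y - t) = 2(-1 - -2) = 2
∂y/∂b = 1
∂L/∂b = ∂L/∂y · ∂y/∂b = 2 × 1 = 2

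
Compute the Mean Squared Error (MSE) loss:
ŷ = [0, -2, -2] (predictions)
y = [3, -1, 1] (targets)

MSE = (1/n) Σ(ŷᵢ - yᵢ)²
MSE = 6.333

MSE = (1/3)((0-3)² + (-2--1)² + (-2-1)²) = (1/3)(9 + 1 + 9) = 6.333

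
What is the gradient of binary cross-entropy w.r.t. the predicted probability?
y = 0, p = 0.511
∂L/∂p = 2.045

∂L/∂p = -y/p + (1-y)/(1-p) = 0 + 1/0.489 = 2.045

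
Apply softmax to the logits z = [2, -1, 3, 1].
p = [0.2418, 0.012, 0.6572, 0.0889]

exp(z) = [7.389, 0.3679, 20.09, 2.718]
Sum = 30.56
p = [0.2418, 0.012, 0.6572, 0.0889]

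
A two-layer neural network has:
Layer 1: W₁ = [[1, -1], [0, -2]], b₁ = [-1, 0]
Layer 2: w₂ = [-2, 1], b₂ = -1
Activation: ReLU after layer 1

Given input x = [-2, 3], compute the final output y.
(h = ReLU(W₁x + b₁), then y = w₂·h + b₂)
y = -1

Layer 1 pre-activation: z₁ = [-6, -6]
After ReLU: h = [0, 0]
Layer 2 output: y = -2×0 + 1×0 + -1 = -1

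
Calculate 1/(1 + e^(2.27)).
0.09364

sigmoid(-2.27) = 1/(1 + e^(2.27)) = 1/(1 + 9.679) = 0.09364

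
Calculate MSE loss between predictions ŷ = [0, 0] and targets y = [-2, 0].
MSE = 2

MSE = (1/2)((0--2)² + (0-0)²) = (1/2)(4 + 0) = 2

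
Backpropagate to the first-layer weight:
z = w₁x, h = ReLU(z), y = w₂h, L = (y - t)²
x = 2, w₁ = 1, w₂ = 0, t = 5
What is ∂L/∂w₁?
∂L/∂w₁ = 0

Forward pass:
z = w₁x = 1×2 = 2
h = ReLU(2) = 2
y = w₂h = 0×2 = 0

Backward pass:
∂L/∂y = 2(y - t) = 2(0 - 5) = -10
∂y/∂h = w₂ = 0
∂h/∂z = 1 (ReLU derivative)
∂z/∂w₁ = x = 2

∂L/∂w₁ = -10 × 0 × 1 × 2 = 0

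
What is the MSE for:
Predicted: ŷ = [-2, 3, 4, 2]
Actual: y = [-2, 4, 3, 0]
MSE = 1.5

MSE = (1/4)((-2--2)² + (3-4)² + (4-3)² + (2-0)²) = (1/4)(0 + 1 + 1 + 4) = 1.5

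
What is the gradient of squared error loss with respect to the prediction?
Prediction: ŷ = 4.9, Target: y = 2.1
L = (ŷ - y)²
∂L/∂ŷ = 5.6

∂L/∂ŷ = 2(ŷ - y) = 2(4.9 - 2.1) = 2(2.8) = 5.6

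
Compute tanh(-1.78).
-0.9447

tanh(-1.78) = (e^(-1.78) - e^(1.78))/(e^(-1.78) + e^(1.78)) = -0.9447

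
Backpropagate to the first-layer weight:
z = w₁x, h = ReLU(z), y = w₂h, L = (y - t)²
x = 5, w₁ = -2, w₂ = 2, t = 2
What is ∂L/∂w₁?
∂L/∂w₁ = 0

Forward pass:
z = w₁x = -2×5 = -10
h = ReLU(-10) = 0
y = w₂h = 2×0 = 0

Backward pass:
∂L/∂y = 2(y - t) = 2(0 - 2) = -4
∂y/∂h = w₂ = 2
∂h/∂z = 0 (ReLU derivative)
∂z/∂w₁ = x = 5

∂L/∂w₁ = -4 × 2 × 0 × 5 = 0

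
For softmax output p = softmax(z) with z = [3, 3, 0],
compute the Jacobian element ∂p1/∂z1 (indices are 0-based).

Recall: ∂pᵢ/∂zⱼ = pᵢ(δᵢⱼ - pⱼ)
∂p1/∂z1 = 0.2499

p = softmax(z) = [0.4879, 0.4879, 0.02429]
p1 = 0.4879

∂p1/∂z1 = p1(1 - p1) = 0.4879 × (1 - 0.4879) = 0.2499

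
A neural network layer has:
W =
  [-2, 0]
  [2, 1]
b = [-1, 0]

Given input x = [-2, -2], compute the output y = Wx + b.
y = [3, -6]

Wx = [-2×-2 + 0×-2, 2×-2 + 1×-2]
   = [4, -6]
y = Wx + b = [4 + -1, -6 + 0] = [3, -6]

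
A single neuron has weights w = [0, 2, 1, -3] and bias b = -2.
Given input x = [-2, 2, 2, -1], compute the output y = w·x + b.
y = 7

y = (0)(-2) + (2)(2) + (1)(2) + (-3)(-1) + -2 = 7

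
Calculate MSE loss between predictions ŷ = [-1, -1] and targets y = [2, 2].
MSE = 9

MSE = (1/2)((-1-2)² + (-1-2)²) = (1/2)(9 + 9) = 9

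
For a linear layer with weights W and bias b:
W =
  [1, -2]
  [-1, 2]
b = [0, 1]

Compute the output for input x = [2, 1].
y = [0, 1]

Wx = [1×2 + -2×1, -1×2 + 2×1]
   = [0, 0]
y = Wx + b = [0 + 0, 0 + 1] = [0, 1]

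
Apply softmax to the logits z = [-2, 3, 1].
p = [0.0059, 0.8756, 0.1185]

exp(z) = [0.1353, 20.09, 2.718]
Sum = 22.94
p = [0.0059, 0.8756, 0.1185]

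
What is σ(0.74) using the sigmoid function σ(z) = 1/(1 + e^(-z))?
0.677

sigmoid(0.74) = 1/(1 + e^(-0.74)) = 1/(1 + 0.4771) = 0.677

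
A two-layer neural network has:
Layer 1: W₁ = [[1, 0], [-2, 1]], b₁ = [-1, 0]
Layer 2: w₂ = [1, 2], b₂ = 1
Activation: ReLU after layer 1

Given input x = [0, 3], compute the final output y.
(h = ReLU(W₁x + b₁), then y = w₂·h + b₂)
y = 7

Layer 1 pre-activation: z₁ = [-1, 3]
After ReLU: h = [0, 3]
Layer 2 output: y = 1×0 + 2×3 + 1 = 7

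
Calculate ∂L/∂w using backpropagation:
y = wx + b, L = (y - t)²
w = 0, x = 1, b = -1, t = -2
∂L/∂w = 2

y = wx + b = (0)(1) + -1 = -1
∂L/∂y = 2(y - t) = 2(-1 - -2) = 2
∂y/∂w = x = 1
∂L/∂w = ∂L/∂y · ∂y/∂w = 2 × 1 = 2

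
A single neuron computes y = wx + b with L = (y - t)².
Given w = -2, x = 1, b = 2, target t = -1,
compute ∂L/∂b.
∂L/∂b = 2

y = wx + b = (-2)(1) + 2 = 0
∂L/∂y = 2(y - t) = 2(0 - -1) = 2
∂y/∂b = 1
∂L/∂b = ∂L/∂y · ∂y/∂b = 2 × 1 = 2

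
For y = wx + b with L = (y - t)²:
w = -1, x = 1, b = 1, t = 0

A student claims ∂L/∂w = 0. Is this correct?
Correct

y = (-1)(1) + 1 = 0
∂L/∂y = 2(y - t) = 2(0 - 0) = 0
∂y/∂w = x = 1
∂L/∂w = 0 × 1 = 0

Claimed value: 0
Correct: The correct gradient is 0.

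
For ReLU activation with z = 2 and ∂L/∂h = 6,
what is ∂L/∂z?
∂L/∂z = 6

h = ReLU(2) = 2
Since z > 0: ∂h/∂z = 1
∂L/∂z = ∂L/∂h · ∂h/∂z = 6 × 1 = 6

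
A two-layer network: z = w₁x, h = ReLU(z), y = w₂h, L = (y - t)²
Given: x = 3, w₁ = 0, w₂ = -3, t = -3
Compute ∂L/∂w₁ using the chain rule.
∂L/∂w₁ = 0

Forward pass:
z = w₁x = 0×3 = 0
h = ReLU(0) = 0
y = w₂h = -3×0 = 0

Backward pass:
∂L/∂y = 2(y - t) = 2(0 - -3) = 6
∂y/∂h = w₂ = -3
∂h/∂z = 0 (ReLU derivative)
∂z/∂w₁ = x = 3

∂L/∂w₁ = 6 × -3 × 0 × 3 = 0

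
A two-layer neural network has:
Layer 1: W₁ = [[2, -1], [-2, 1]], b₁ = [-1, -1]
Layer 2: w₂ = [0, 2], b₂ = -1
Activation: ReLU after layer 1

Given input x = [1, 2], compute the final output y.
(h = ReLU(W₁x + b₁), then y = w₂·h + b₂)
y = -1

Layer 1 pre-activation: z₁ = [-1, -1]
After ReLU: h = [0, 0]
Layer 2 output: y = 0×0 + 2×0 + -1 = -1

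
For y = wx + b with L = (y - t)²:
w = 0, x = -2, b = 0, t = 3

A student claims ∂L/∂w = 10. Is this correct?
Incorrect

y = (0)(-2) + 0 = 0
∂L/∂y = 2(y - t) = 2(0 - 3) = -6
∂y/∂w = x = -2
∂L/∂w = -6 × -2 = 12

Claimed value: 10
Incorrect: The correct gradient is 12.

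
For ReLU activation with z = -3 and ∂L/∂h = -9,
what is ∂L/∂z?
∂L/∂z = 0

h = ReLU(-3) = 0
Since z < 0: ∂h/∂z = 0
∂L/∂z = ∂L/∂h · ∂h/∂z = -9 × 0 = 0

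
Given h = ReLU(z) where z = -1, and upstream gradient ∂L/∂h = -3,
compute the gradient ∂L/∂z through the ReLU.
∂L/∂z = 0

h = ReLU(-1) = 0
Since z < 0: ∂h/∂z = 0
∂L/∂z = ∂L/∂h · ∂h/∂z = -3 × 0 = 0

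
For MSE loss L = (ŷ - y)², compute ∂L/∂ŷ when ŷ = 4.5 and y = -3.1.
∂L/∂ŷ = 15.2

∂L/∂ŷ = 2(ŷ - y) = 2(4.5 - -3.1) = 2(7.6) = 15.2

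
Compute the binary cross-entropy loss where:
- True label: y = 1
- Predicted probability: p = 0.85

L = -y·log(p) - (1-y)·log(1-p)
L = 0.1625

L = -1·log(0.85) - 0·log(0.15) = -log(0.85) = 0.1625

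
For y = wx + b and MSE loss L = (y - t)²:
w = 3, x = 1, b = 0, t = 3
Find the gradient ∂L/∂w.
∂L/∂w = 0

y = wx + b = (3)(1) + 0 = 3
∂L/∂y = 2(y - t) = 2(3 - 3) = 0
∂y/∂w = x = 1
∂L/∂w = ∂L/∂y · ∂y/∂w = 0 × 1 = 0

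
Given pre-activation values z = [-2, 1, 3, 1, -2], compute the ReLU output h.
h = [0, 1, 3, 1, 0]

ReLU applied element-wise: max(0,-2)=0, max(0,1)=1, max(0,3)=3, max(0,1)=1, max(0,-2)=0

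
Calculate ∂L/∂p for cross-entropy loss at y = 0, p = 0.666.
∂L/∂p = 2.994

∂L/∂p = -y/p + (1-y)/(1-p) = 0 + 1/0.334 = 2.994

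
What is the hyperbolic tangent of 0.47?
0.4382

tanh(0.47) = (e^(0.47) - e^(-0.47))/(e^(0.47) + e^(-0.47)) = 0.4382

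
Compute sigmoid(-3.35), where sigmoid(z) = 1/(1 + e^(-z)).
0.0339

sigmoid(-3.35) = 1/(1 + e^(3.35)) = 1/(1 + 28.5) = 0.0339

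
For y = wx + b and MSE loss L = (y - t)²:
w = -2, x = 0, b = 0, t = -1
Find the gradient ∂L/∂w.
∂L/∂w = 0

y = wx + b = (-2)(0) + 0 = 0
∂L/∂y = 2(y - t) = 2(0 - -1) = 2
∂y/∂w = x = 0
∂L/∂w = ∂L/∂y · ∂y/∂w = 2 × 0 = 0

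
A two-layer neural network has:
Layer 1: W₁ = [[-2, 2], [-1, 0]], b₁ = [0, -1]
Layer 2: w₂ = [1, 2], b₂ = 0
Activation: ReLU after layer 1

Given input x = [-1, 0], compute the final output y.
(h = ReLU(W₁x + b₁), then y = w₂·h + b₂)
y = 2

Layer 1 pre-activation: z₁ = [2, 0]
After ReLU: h = [2, 0]
Layer 2 output: y = 1×2 + 2×0 + 0 = 2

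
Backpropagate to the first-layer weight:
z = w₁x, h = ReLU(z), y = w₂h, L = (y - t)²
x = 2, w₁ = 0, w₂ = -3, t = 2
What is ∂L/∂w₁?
∂L/∂w₁ = 0

Forward pass:
z = w₁x = 0×2 = 0
h = ReLU(0) = 0
y = w₂h = -3×0 = 0

Backward pass:
∂L/∂y = 2(y - t) = 2(0 - 2) = -4
∂y/∂h = w₂ = -3
∂h/∂z = 0 (ReLU derivative)
∂z/∂w₁ = x = 2

∂L/∂w₁ = -4 × -3 × 0 × 2 = 0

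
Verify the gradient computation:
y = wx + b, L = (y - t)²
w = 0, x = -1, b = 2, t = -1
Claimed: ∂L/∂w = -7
Incorrect

y = (0)(-1) + 2 = 2
∂L/∂y = 2(y - t) = 2(2 - -1) = 6
∂y/∂w = x = -1
∂L/∂w = 6 × -1 = -6

Claimed value: -7
Incorrect: The correct gradient is -6.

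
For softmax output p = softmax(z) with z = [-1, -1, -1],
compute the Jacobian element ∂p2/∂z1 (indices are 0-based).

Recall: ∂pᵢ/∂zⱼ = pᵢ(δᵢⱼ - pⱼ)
∂p2/∂z1 = -0.1111

p = softmax(z) = [0.3333, 0.3333, 0.3333]
p2 = 0.3333, p1 = 0.3333

∂p2/∂z1 = -p2 × p1 = -0.3333 × 0.3333 = -0.1111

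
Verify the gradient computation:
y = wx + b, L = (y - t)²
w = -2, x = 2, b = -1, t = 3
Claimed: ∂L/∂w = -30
Incorrect

y = (-2)(2) + -1 = -5
∂L/∂y = 2(y - t) = 2(-5 - 3) = -16
∂y/∂w = x = 2
∂L/∂w = -16 × 2 = -32

Claimed value: -30
Incorrect: The correct gradient is -32.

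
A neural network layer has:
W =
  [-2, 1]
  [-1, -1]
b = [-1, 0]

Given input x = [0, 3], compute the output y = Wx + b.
y = [2, -3]

Wx = [-2×0 + 1×3, -1×0 + -1×3]
   = [3, -3]
y = Wx + b = [3 + -1, -3 + 0] = [2, -3]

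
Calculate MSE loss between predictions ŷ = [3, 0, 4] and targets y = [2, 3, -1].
MSE = 11.67

MSE = (1/3)((3-2)² + (0-3)² + (4--1)²) = (1/3)(1 + 9 + 25) = 11.67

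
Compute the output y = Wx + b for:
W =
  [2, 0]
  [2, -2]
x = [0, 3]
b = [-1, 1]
y = [-1, -5]

Wx = [2×0 + 0×3, 2×0 + -2×3]
   = [0, -6]
y = Wx + b = [0 + -1, -6 + 1] = [-1, -5]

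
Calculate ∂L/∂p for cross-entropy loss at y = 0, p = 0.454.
∂L/∂p = 1.832

∂L/∂p = -y/p + (1-y)/(1-p) = 0 + 1/0.546 = 1.832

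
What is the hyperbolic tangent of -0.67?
-0.585

tanh(-0.67) = (e^(-0.67) - e^(0.67))/(e^(-0.67) + e^(0.67)) = -0.585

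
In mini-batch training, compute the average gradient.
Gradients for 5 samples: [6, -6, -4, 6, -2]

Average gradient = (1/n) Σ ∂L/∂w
Average gradient = 0

Average = (1/5)(6 + -6 + -4 + 6 + -2) = 0/5 = 0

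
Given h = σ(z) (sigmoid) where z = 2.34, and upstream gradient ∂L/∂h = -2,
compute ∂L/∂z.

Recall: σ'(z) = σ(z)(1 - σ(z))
∂L/∂z = -0.1603

σ(2.34) = 0.9121
σ'(2.34) = σ(2.34)(1 - σ(2.34)) = 0.9121 × 0.08786 = 0.08014
∂L/∂z = ∂L/∂h · σ'(z) = -2 × 0.08014 = -0.1603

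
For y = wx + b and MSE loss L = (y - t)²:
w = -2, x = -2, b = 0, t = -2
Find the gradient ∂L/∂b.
∂L/∂b = 12

y = wx + b = (-2)(-2) + 0 = 4
∂L/∂y = 2(y - t) = 2(4 - -2) = 12
∂y/∂b = 1
∂L/∂b = ∂L/∂y · ∂y/∂b = 12 × 1 = 12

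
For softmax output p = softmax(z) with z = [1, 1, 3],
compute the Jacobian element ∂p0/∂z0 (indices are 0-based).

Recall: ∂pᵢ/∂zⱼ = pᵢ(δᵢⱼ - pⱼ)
∂p0/∂z0 = 0.09516

p = softmax(z) = [0.1065, 0.1065, 0.787]
p0 = 0.1065

∂p0/∂z0 = p0(1 - p0) = 0.1065 × (1 - 0.1065) = 0.09516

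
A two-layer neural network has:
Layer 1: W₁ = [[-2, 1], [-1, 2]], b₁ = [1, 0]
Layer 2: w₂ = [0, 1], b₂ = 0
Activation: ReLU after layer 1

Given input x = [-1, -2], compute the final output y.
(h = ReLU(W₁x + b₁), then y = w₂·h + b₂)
y = 0

Layer 1 pre-activation: z₁ = [1, -3]
After ReLU: h = [1, 0]
Layer 2 output: y = 0×1 + 1×0 + 0 = 0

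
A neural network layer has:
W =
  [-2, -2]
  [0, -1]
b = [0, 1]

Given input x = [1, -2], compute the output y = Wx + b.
y = [2, 3]

Wx = [-2×1 + -2×-2, 0×1 + -1×-2]
   = [2, 2]
y = Wx + b = [2 + 0, 2 + 1] = [2, 3]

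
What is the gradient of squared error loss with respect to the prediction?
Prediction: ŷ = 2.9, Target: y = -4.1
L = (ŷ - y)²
∂L/∂ŷ = 14.0

∂L/∂ŷ = 2(ŷ - y) = 2(2.9 - -4.1) = 2(7.0) = 14.0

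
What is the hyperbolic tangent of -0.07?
-0.06989

tanh(-0.07) = (e^(-0.07) - e^(0.07))/(e^(-0.07) + e^(0.07)) = -0.06989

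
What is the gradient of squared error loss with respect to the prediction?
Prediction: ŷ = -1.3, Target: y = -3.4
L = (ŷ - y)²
∂L/∂ŷ = 4.2

∂L/∂ŷ = 2(ŷ - y) = 2(-1.3 - -3.4) = 2(2.1) = 4.2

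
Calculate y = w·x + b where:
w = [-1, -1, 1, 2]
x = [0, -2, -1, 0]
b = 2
y = 3

y = (-1)(0) + (-1)(-2) + (1)(-1) + (2)(0) + 2 = 3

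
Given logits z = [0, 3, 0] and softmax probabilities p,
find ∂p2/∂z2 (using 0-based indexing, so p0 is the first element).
∂p2/∂z2 = 0.04323

p = softmax(z) = [0.04528, 0.9094, 0.04528]
p2 = 0.04528

∂p2/∂z2 = p2(1 - p2) = 0.04528 × (1 - 0.04528) = 0.04323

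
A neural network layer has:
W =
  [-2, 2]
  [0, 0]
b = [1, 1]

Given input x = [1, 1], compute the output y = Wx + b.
y = [1, 1]

Wx = [-2×1 + 2×1, 0×1 + 0×1]
   = [0, 0]
y = Wx + b = [0 + 1, 0 + 1] = [1, 1]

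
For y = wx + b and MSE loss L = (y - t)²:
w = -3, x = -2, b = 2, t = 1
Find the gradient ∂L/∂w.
∂L/∂w = -28

y = wx + b = (-3)(-2) + 2 = 8
∂L/∂y = 2(y - t) = 2(8 - 1) = 14
∂y/∂w = x = -2
∂L/∂w = ∂L/∂y · ∂y/∂w = 14 × -2 = -28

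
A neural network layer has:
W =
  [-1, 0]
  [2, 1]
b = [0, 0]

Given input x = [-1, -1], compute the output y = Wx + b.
y = [1, -3]

Wx = [-1×-1 + 0×-1, 2×-1 + 1×-1]
   = [1, -3]
y = Wx + b = [1 + 0, -3 + 0] = [1, -3]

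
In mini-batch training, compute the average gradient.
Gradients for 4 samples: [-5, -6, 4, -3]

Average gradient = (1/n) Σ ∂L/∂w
Average gradient = -2.5

Average = (1/4)(-5 + -6 + 4 + -3) = -10/4 = -2.5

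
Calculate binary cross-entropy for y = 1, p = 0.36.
L = 1.022

L = -1·log(0.36) - 0·log(0.64) = -log(0.36) = 1.022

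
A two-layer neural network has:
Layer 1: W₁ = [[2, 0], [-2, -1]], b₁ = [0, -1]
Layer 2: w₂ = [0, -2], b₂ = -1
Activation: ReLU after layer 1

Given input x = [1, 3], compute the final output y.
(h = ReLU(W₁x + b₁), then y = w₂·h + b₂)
y = -1

Layer 1 pre-activation: z₁ = [2, -6]
After ReLU: h = [2, 0]
Layer 2 output: y = 0×2 + -2×0 + -1 = -1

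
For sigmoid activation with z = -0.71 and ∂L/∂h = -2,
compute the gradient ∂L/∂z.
∂L/∂z = -0.4419

σ(-0.71) = 0.3296
σ'(-0.71) = σ(-0.71)(1 - σ(-0.71)) = 0.3296 × 0.6704 = 0.221
∂L/∂z = ∂L/∂h · σ'(z) = -2 × 0.221 = -0.4419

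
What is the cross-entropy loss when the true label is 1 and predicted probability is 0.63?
L = 0.462

L = -1·log(0.63) - 0·log(0.37) = -log(0.63) = 0.462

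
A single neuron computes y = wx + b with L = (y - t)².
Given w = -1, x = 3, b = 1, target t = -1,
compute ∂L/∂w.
∂L/∂w = -6

y = wx + b = (-1)(3) + 1 = -2
∂L/∂y = 2(y - t) = 2(-2 - -1) = -2
∂y/∂w = x = 3
∂L/∂w = ∂L/∂y · ∂y/∂w = -2 × 3 = -6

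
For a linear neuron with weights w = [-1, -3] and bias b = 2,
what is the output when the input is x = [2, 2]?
y = -6

y = (-1)(2) + (-3)(2) + 2 = -6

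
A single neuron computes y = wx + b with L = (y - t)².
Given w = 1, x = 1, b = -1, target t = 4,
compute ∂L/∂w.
∂L/∂w = -8

y = wx + b = (1)(1) + -1 = 0
∂L/∂y = 2(y - t) = 2(0 - 4) = -8
∂y/∂w = x = 1
∂L/∂w = ∂L/∂y · ∂y/∂w = -8 × 1 = -8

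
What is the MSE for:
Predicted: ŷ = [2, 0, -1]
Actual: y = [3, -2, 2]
MSE = 4.667

MSE = (1/3)((2-3)² + (0--2)² + (-1-2)²) = (1/3)(1 + 4 + 9) = 4.667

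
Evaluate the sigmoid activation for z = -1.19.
0.2333

sigmoid(-1.19) = 1/(1 + e^(1.19)) = 1/(1 + 3.287) = 0.2333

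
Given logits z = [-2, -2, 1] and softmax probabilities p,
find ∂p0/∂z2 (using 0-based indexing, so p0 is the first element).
∂p0/∂z2 = -0.04118

p = softmax(z) = [0.04528, 0.04528, 0.9094]
p0 = 0.04528, p2 = 0.9094

∂p0/∂z2 = -p0 × p2 = -0.04528 × 0.9094 = -0.04118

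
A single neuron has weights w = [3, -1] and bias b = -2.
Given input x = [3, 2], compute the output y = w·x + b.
y = 5

y = (3)(3) + (-1)(2) + -2 = 5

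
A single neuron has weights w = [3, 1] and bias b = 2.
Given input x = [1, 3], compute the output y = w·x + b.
y = 8

y = (3)(1) + (1)(3) + 2 = 8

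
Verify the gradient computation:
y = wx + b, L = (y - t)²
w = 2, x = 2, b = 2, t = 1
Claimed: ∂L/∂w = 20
Correct

y = (2)(2) + 2 = 6
∂L/∂y = 2(y - t) = 2(6 - 1) = 10
∂y/∂w = x = 2
∂L/∂w = 10 × 2 = 20

Claimed value: 20
Correct: The correct gradient is 20.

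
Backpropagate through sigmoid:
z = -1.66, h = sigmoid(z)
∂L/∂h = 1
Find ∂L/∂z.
∂L/∂z = 0.1342

σ(-1.66) = 0.1598
σ'(-1.66) = σ(-1.66)(1 - σ(-1.66)) = 0.1598 × 0.8402 = 0.1342
∂L/∂z = ∂L/∂h · σ'(z) = 1 × 0.1342 = 0.1342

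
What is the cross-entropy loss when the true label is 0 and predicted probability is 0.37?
L = 0.462

L = -0·log(0.37) - 1·log(0.63) = -log(0.63) = 0.462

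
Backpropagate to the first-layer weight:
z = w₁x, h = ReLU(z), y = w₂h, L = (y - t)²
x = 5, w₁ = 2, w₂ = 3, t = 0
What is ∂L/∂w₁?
∂L/∂w₁ = 900

Forward pass:
z = w₁x = 2×5 = 10
h = ReLU(10) = 10
y = w₂h = 3×10 = 30

Backward pass:
∂L/∂y = 2(y - t) = 2(30 - 0) = 60
∂y/∂h = w₂ = 3
∂h/∂z = 1 (ReLU derivative)
∂z/∂w₁ = x = 5

∂L/∂w₁ = 60 × 3 × 1 × 5 = 900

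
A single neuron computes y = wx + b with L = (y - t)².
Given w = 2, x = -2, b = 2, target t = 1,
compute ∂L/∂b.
∂L/∂b = -6

y = wx + b = (2)(-2) + 2 = -2
∂L/∂y = 2(y - t) = 2(-2 - 1) = -6
∂y/∂b = 1
∂L/∂b = ∂L/∂y · ∂y/∂b = -6 × 1 = -6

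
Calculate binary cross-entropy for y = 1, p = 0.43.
L = 0.844

L = -1·log(0.43) - 0·log(0.57) = -log(0.43) = 0.844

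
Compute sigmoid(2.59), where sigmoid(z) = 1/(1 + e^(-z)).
0.9302

sigmoid(2.59) = 1/(1 + e^(-2.59)) = 1/(1 + 0.07502) = 0.9302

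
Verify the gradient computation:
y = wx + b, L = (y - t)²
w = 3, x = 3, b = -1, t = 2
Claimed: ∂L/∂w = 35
Incorrect

y = (3)(3) + -1 = 8
∂L/∂y = 2(y - t) = 2(8 - 2) = 12
∂y/∂w = x = 3
∂L/∂w = 12 × 3 = 36

Claimed value: 35
Incorrect: The correct gradient is 36.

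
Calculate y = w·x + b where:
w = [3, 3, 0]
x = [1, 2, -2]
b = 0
y = 9

y = (3)(1) + (3)(2) + (0)(-2) + 0 = 9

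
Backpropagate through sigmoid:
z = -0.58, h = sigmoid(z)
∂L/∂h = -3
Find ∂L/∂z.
∂L/∂z = -0.6903

σ(-0.58) = 0.3589
σ'(-0.58) = σ(-0.58)(1 - σ(-0.58)) = 0.3589 × 0.6411 = 0.2301
∂L/∂z = ∂L/∂h · σ'(z) = -3 × 0.2301 = -0.6903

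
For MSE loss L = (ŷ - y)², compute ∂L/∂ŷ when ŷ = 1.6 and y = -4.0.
∂L/∂ŷ = 11.2

∂L/∂ŷ = 2(ŷ - y) = 2(1.6 - -4.0) = 2(5.6) = 11.2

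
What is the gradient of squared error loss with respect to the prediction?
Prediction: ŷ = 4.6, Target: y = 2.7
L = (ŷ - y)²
∂L/∂ŷ = 3.8

∂L/∂ŷ = 2(ŷ - y) = 2(4.6 - 2.7) = 2(1.9) = 3.8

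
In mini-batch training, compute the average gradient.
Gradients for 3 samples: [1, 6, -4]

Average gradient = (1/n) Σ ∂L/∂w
Average gradient = 1

Average = (1/3)(1 + 6 + -4) = 3/3 = 1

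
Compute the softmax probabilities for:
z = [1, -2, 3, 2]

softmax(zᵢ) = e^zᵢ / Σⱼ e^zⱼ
p = [0.0896, 0.0045, 0.6623, 0.2436]

exp(z) = [2.718, 0.1353, 20.09, 7.389]
Sum = 30.33
p = [0.0896, 0.0045, 0.6623, 0.2436]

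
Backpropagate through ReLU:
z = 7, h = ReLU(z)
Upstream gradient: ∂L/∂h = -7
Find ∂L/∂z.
∂L/∂z = -7

h = ReLU(7) = 7
Since z > 0: ∂h/∂z = 1
∂L/∂z = ∂L/∂h · ∂h/∂z = -7 × 1 = -7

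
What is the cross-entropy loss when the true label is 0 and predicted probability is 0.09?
L = 0.09431

L = -0·log(0.09) - 1·log(0.91) = -log(0.91) = 0.09431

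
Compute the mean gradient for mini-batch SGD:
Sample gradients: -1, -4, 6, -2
Average gradient = -0.25

Average = (1/4)(-1 + -4 + 6 + -2) = -1/4 = -0.25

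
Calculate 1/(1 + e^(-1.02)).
0.735

sigmoid(1.02) = 1/(1 + e^(-1.02)) = 1/(1 + 0.3606) = 0.735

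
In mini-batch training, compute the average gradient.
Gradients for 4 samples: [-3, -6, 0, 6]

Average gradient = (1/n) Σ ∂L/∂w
Average gradient = -0.75

Average = (1/4)(-3 + -6 + 0 + 6) = -3/4 = -0.75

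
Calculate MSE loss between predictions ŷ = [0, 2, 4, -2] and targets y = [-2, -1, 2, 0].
MSE = 5.25

MSE = (1/4)((0--2)² + (2--1)² + (4-2)² + (-2-0)²) = (1/4)(4 + 9 + 4 + 4) = 5.25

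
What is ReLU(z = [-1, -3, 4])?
h = [0, 0, 4]

ReLU applied element-wise: max(0,-1)=0, max(0,-3)=0, max(0,4)=4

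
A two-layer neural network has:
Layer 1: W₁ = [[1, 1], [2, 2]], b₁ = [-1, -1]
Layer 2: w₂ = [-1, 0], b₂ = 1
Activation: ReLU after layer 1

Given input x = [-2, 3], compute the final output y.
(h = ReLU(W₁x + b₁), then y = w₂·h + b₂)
y = 1

Layer 1 pre-activation: z₁ = [0, 1]
After ReLU: h = [0, 1]
Layer 2 output: y = -1×0 + 0×1 + 1 = 1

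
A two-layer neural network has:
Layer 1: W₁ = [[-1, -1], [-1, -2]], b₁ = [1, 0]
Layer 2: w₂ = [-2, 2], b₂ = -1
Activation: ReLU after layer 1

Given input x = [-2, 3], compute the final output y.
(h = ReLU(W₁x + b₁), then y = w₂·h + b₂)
y = -1

Layer 1 pre-activation: z₁ = [0, -4]
After ReLU: h = [0, 0]
Layer 2 output: y = -2×0 + 2×0 + -1 = -1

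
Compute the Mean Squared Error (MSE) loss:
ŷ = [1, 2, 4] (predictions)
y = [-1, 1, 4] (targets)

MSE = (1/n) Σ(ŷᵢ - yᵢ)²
MSE = 1.667

MSE = (1/3)((1--1)² + (2-1)² + (4-4)²) = (1/3)(4 + 1 + 0) = 1.667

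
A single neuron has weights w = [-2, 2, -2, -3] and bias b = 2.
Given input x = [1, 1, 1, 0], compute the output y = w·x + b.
y = 0

y = (-2)(1) + (2)(1) + (-2)(1) + (-3)(0) + 2 = 0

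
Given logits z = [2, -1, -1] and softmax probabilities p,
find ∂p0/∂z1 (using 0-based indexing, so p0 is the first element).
∂p0/∂z1 = -0.04118

p = softmax(z) = [0.9094, 0.04528, 0.04528]
p0 = 0.9094, p1 = 0.04528

∂p0/∂z1 = -p0 × p1 = -0.9094 × 0.04528 = -0.04118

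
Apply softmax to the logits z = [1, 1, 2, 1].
p = [0.1749, 0.1749, 0.4754, 0.1749]

exp(z) = [2.718, 2.718, 7.389, 2.718]
Sum = 15.54
p = [0.1749, 0.1749, 0.4754, 0.1749]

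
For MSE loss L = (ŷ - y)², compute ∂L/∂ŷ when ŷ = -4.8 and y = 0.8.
∂L/∂ŷ = -11.2

∂L/∂ŷ = 2(ŷ - y) = 2(-4.8 - 0.8) = 2(-5.6) = -11.2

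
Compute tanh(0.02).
0.02

tanh(0.02) = (e^(0.02) - e^(-0.02))/(e^(0.02) + e^(-0.02)) = 0.02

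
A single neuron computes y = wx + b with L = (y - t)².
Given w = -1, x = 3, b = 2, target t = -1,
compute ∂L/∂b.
∂L/∂b = 0

y = wx + b = (-1)(3) + 2 = -1
∂L/∂y = 2(y - t) = 2(-1 - -1) = 0
∂y/∂b = 1
∂L/∂b = ∂L/∂y · ∂y/∂b = 0 × 1 = 0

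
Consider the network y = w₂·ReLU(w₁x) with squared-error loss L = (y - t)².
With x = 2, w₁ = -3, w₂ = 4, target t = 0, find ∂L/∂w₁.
∂L/∂w₁ = 0

Forward pass:
z = w₁x = -3×2 = -6
h = ReLU(-6) = 0
y = w₂h = 4×0 = 0

Backward pass:
∂L/∂y = 2(y - t) = 2(0 - 0) = 0
∂y/∂h = w₂ = 4
∂h/∂z = 0 (ReLU derivative)
∂z/∂w₁ = x = 2

∂L/∂w₁ = 0 × 4 × 0 × 2 = 0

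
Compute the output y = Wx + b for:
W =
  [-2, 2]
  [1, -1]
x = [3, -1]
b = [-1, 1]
y = [-9, 5]

Wx = [-2×3 + 2×-1, 1×3 + -1×-1]
   = [-8, 4]
y = Wx + b = [-8 + -1, 4 + 1] = [-9, 5]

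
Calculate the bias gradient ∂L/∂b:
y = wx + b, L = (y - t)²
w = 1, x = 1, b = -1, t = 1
∂L/∂b = -2

y = wx + b = (1)(1) + -1 = 0
∂L/∂y = 2(y - t) = 2(0 - 1) = -2
∂y/∂b = 1
∂L/∂b = ∂L/∂y · ∂y/∂b = -2 × 1 = -2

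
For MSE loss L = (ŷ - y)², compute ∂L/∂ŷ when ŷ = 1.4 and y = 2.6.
∂L/∂ŷ = -2.4

∂L/∂ŷ = 2(ŷ - y) = 2(1.4 - 2.6) = 2(-1.2) = -2.4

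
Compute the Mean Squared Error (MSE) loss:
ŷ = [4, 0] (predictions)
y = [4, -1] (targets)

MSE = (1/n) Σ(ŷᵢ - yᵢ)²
MSE = 0.5

MSE = (1/2)((4-4)² + (0--1)²) = (1/2)(0 + 1) = 0.5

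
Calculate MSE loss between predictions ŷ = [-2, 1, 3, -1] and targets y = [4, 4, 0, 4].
MSE = 19.75

MSE = (1/4)((-2-4)² + (1-4)² + (3-0)² + (-1-4)²) = (1/4)(36 + 9 + 9 + 25) = 19.75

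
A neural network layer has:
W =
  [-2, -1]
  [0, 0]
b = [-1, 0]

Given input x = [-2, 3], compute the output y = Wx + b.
y = [0, 0]

Wx = [-2×-2 + -1×3, 0×-2 + 0×3]
   = [1, 0]
y = Wx + b = [1 + -1, 0 + 0] = [0, 0]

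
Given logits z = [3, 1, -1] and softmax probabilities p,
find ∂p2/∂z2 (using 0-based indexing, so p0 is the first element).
∂p2/∂z2 = 0.01562

p = softmax(z) = [0.8668, 0.1173, 0.01588]
p2 = 0.01588

∂p2/∂z2 = p2(1 - p2) = 0.01588 × (1 - 0.01588) = 0.01562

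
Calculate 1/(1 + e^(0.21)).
0.4477

sigmoid(-0.21) = 1/(1 + e^(0.21)) = 1/(1 + 1.234) = 0.4477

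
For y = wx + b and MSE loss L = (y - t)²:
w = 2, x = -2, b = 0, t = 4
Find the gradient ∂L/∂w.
∂L/∂w = 32

y = wx + b = (2)(-2) + 0 = -4
∂L/∂y = 2(y - t) = 2(-4 - 4) = -16
∂y/∂w = x = -2
∂L/∂w = ∂L/∂y · ∂y/∂w = -16 × -2 = 32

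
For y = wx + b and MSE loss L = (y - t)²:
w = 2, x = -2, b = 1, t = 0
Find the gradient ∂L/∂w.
∂L/∂w = 12

y = wx + b = (2)(-2) + 1 = -3
∂L/∂y = 2(y - t) = 2(-3 - 0) = -6
∂y/∂w = x = -2
∂L/∂w = ∂L/∂y · ∂y/∂w = -6 × -2 = 12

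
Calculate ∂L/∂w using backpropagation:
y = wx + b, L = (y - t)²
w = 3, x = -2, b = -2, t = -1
∂L/∂w = 28

y = wx + b = (3)(-2) + -2 = -8
∂L/∂y = 2(y - t) = 2(-8 - -1) = -14
∂y/∂w = x = -2
∂L/∂w = ∂L/∂y · ∂y/∂w = -14 × -2 = 28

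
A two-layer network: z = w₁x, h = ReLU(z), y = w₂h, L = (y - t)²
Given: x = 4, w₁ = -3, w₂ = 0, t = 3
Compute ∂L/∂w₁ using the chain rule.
∂L/∂w₁ = 0

Forward pass:
z = w₁x = -3×4 = -12
h = ReLU(-12) = 0
y = w₂h = 0×0 = 0

Backward pass:
∂L/∂y = 2(y - t) = 2(0 - 3) = -6
∂y/∂h = w₂ = 0
∂h/∂z = 0 (ReLU derivative)
∂z/∂w₁ = x = 4

∂L/∂w₁ = -6 × 0 × 0 × 4 = 0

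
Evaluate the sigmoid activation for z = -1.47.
0.1869

sigmoid(-1.47) = 1/(1 + e^(1.47)) = 1/(1 + 4.349) = 0.1869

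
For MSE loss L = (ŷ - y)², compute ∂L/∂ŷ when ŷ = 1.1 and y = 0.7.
∂L/∂ŷ = 0.8

∂L/∂ŷ = 2(ŷ - y) = 2(1.1 - 0.7) = 2(0.4) = 0.8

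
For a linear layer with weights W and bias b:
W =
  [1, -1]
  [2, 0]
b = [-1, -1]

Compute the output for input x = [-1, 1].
y = [-3, -3]

Wx = [1×-1 + -1×1, 2×-1 + 0×1]
   = [-2, -2]
y = Wx + b = [-2 + -1, -2 + -1] = [-3, -3]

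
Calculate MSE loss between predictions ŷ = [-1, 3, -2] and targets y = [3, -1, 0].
MSE = 12

MSE = (1/3)((-1-3)² + (3--1)² + (-2-0)²) = (1/3)(16 + 16 + 4) = 12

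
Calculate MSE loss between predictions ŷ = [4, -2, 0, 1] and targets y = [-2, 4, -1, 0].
MSE = 18.5

MSE = (1/4)((4--2)² + (-2-4)² + (0--1)² + (1-0)²) = (1/4)(36 + 36 + 1 + 1) = 18.5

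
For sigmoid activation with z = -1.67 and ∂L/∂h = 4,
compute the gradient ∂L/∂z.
∂L/∂z = 0.5333

σ(-1.67) = 0.1584
σ'(-1.67) = σ(-1.67)(1 - σ(-1.67)) = 0.1584 × 0.8416 = 0.1333
∂L/∂z = ∂L/∂h · σ'(z) = 4 × 0.1333 = 0.5333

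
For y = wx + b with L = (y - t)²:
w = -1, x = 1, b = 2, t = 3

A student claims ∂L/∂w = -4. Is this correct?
Correct

y = (-1)(1) + 2 = 1
∂L/∂y = 2(y - t) = 2(1 - 3) = -4
∂y/∂w = x = 1
∂L/∂w = -4 × 1 = -4

Claimed value: -4
Correct: The correct gradient is -4.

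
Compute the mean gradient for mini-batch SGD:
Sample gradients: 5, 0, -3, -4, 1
Average gradient = -0.2

Average = (1/5)(5 + 0 + -3 + -4 + 1) = -1/5 = -0.2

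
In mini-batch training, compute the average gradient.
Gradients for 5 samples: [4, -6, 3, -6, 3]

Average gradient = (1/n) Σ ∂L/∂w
Average gradient = -0.4

Average = (1/5)(4 + -6 + 3 + -6 + 3) = -2/5 = -0.4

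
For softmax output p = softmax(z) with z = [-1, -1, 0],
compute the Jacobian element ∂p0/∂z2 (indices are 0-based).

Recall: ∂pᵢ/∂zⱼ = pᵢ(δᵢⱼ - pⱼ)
∂p0/∂z2 = -0.1221

p = softmax(z) = [0.2119, 0.2119, 0.5761]
p0 = 0.2119, p2 = 0.5761

∂p0/∂z2 = -p0 × p2 = -0.2119 × 0.5761 = -0.1221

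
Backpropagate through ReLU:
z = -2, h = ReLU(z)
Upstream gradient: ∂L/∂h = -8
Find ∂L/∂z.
∂L/∂z = 0

h = ReLU(-2) = 0
Since z < 0: ∂h/∂z = 0
∂L/∂z = ∂L/∂h · ∂h/∂z = -8 × 0 = 0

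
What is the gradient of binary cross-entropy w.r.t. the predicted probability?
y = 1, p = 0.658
∂L/∂p = -1.52

∂L/∂p = -y/p + (1-y)/(1-p) = -1/0.658 + 0 = -1.52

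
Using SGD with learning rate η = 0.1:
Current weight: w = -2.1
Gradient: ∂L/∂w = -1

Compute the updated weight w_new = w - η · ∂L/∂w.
w_new = -2

w_new = w - η·∂L/∂w = -2.1 - 0.1×(-1) = -2.1 - (-0.1) = -2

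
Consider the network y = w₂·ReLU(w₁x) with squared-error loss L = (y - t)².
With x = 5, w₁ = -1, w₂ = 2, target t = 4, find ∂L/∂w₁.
∂L/∂w₁ = 0

Forward pass:
z = w₁x = -1×5 = -5
h = ReLU(-5) = 0
y = w₂h = 2×0 = 0

Backward pass:
∂L/∂y = 2(y - t) = 2(0 - 4) = -8
∂y/∂h = w₂ = 2
∂h/∂z = 0 (ReLU derivative)
∂z/∂w₁ = x = 5

∂L/∂w₁ = -8 × 2 × 0 × 5 = 0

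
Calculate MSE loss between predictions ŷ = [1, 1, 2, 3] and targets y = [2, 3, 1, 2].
MSE = 1.75

MSE = (1/4)((1-2)² + (1-3)² + (2-1)² + (3-2)²) = (1/4)(1 + 4 + 1 + 1) = 1.75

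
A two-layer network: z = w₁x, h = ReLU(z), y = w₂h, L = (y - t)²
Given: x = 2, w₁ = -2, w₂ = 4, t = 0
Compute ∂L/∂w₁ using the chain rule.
∂L/∂w₁ = 0

Forward pass:
z = w₁x = -2×2 = -4
h = ReLU(-4) = 0
y = w₂h = 4×0 = 0

Backward pass:
∂L/∂y = 2(y - t) = 2(0 - 0) = 0
∂y/∂h = w₂ = 4
∂h/∂z = 0 (ReLU derivative)
∂z/∂w₁ = x = 2

∂L/∂w₁ = 0 × 4 × 0 × 2 = 0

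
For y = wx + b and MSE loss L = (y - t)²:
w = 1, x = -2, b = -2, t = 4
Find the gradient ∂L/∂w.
∂L/∂w = 32

y = wx + b = (1)(-2) + -2 = -4
∂L/∂y = 2(y - t) = 2(-4 - 4) = -16
∂y/∂w = x = -2
∂L/∂w = ∂L/∂y · ∂y/∂w = -16 × -2 = 32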